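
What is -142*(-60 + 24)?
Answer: 5112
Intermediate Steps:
-142*(-60 + 24) = -142*(-36) = 5112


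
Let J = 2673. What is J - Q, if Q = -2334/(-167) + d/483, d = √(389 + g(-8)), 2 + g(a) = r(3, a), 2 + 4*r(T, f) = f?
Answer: 444057/167 - √1538/966 ≈ 2659.0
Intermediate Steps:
r(T, f) = -½ + f/4
g(a) = -5/2 + a/4 (g(a) = -2 + (-½ + a/4) = -5/2 + a/4)
d = √1538/2 (d = √(389 + (-5/2 + (¼)*(-8))) = √(389 + (-5/2 - 2)) = √(389 - 9/2) = √(769/2) = √1538/2 ≈ 19.609)
Q = 2334/167 + √1538/966 (Q = -2334/(-167) + (√1538/2)/483 = -2334*(-1/167) + (√1538/2)*(1/483) = 2334/167 + √1538/966 ≈ 14.017)
J - Q = 2673 - (2334/167 + √1538/966) = 2673 + (-2334/167 - √1538/966) = 444057/167 - √1538/966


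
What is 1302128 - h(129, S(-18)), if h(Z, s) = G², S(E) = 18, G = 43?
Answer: 1300279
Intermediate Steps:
h(Z, s) = 1849 (h(Z, s) = 43² = 1849)
1302128 - h(129, S(-18)) = 1302128 - 1*1849 = 1302128 - 1849 = 1300279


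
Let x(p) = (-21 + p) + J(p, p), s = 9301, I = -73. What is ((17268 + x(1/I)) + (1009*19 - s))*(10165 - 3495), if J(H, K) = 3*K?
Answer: 13203511790/73 ≈ 1.8087e+8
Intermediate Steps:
x(p) = -21 + 4*p (x(p) = (-21 + p) + 3*p = -21 + 4*p)
((17268 + x(1/I)) + (1009*19 - s))*(10165 - 3495) = ((17268 + (-21 + 4/(-73))) + (1009*19 - 1*9301))*(10165 - 3495) = ((17268 + (-21 + 4*(-1/73))) + (19171 - 9301))*6670 = ((17268 + (-21 - 4/73)) + 9870)*6670 = ((17268 - 1537/73) + 9870)*6670 = (1259027/73 + 9870)*6670 = (1979537/73)*6670 = 13203511790/73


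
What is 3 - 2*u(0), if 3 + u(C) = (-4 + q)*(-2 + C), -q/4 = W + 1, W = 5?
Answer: -103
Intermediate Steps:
q = -24 (q = -4*(5 + 1) = -4*6 = -24)
u(C) = 53 - 28*C (u(C) = -3 + (-4 - 24)*(-2 + C) = -3 - 28*(-2 + C) = -3 + (56 - 28*C) = 53 - 28*C)
3 - 2*u(0) = 3 - 2*(53 - 28*0) = 3 - 2*(53 + 0) = 3 - 2*53 = 3 - 106 = -103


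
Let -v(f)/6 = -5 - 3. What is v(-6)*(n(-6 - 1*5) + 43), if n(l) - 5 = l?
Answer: 1776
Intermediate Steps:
v(f) = 48 (v(f) = -6*(-5 - 3) = -6*(-8) = 48)
n(l) = 5 + l
v(-6)*(n(-6 - 1*5) + 43) = 48*((5 + (-6 - 1*5)) + 43) = 48*((5 + (-6 - 5)) + 43) = 48*((5 - 11) + 43) = 48*(-6 + 43) = 48*37 = 1776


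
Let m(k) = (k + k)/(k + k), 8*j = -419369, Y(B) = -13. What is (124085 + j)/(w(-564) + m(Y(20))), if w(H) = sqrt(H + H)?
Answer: 573311/9032 - 573311*I*sqrt(282)/4516 ≈ 63.476 - 2131.9*I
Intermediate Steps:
j = -419369/8 (j = (1/8)*(-419369) = -419369/8 ≈ -52421.)
m(k) = 1 (m(k) = (2*k)/((2*k)) = (2*k)*(1/(2*k)) = 1)
w(H) = sqrt(2)*sqrt(H) (w(H) = sqrt(2*H) = sqrt(2)*sqrt(H))
(124085 + j)/(w(-564) + m(Y(20))) = (124085 - 419369/8)/(sqrt(2)*sqrt(-564) + 1) = 573311/(8*(sqrt(2)*(2*I*sqrt(141)) + 1)) = 573311/(8*(2*I*sqrt(282) + 1)) = 573311/(8*(1 + 2*I*sqrt(282)))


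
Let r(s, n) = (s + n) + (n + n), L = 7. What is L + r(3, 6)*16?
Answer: 343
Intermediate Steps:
r(s, n) = s + 3*n (r(s, n) = (n + s) + 2*n = s + 3*n)
L + r(3, 6)*16 = 7 + (3 + 3*6)*16 = 7 + (3 + 18)*16 = 7 + 21*16 = 7 + 336 = 343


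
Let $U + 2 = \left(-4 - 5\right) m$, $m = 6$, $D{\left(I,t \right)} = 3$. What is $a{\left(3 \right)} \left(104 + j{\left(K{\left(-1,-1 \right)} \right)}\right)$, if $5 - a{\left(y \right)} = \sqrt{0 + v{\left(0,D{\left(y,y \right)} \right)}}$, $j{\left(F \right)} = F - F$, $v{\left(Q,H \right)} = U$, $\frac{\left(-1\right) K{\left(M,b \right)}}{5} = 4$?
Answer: $520 - 208 i \sqrt{14} \approx 520.0 - 778.26 i$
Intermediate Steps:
$K{\left(M,b \right)} = -20$ ($K{\left(M,b \right)} = \left(-5\right) 4 = -20$)
$U = -56$ ($U = -2 + \left(-4 - 5\right) 6 = -2 - 54 = -56$)
$v{\left(Q,H \right)} = -56$
$j{\left(F \right)} = 0$
$a{\left(y \right)} = 5 - 2 i \sqrt{14}$ ($a{\left(y \right)} = 5 - \sqrt{0 - 56} = 5 - \sqrt{-56} = 5 - 2 i \sqrt{14}$)
$a{\left(3 \right)} \left(104 + j{\left(K{\left(-1,-1 \right)} \right)}\right) = \left(5 - 2 i \sqrt{14}\right) \left(104 + 0\right) = \left(5 - 2 i \sqrt{14}\right) 104 = 520 - 208 i \sqrt{14}$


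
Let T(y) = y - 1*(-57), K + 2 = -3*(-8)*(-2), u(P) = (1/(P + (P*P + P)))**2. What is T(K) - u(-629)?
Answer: 1088765654822/155537950689 ≈ 7.0000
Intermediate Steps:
u(P) = (P**2 + 2*P)**(-2) (u(P) = (1/(P + (P**2 + P)))**2 = (1/(P + (P + P**2)))**2 = (1/(P**2 + 2*P))**2 = (P**2 + 2*P)**(-2))
K = -50 (K = -2 - 3*(-8)*(-2) = -2 + 24*(-2) = -2 - 48 = -50)
T(y) = 57 + y (T(y) = y + 57 = 57 + y)
T(K) - u(-629) = (57 - 50) - 1/((-629)**2*(2 - 629)**2) = 7 - 1/(395641*(-627)**2) = 7 - 1/(395641*393129) = 7 - 1*1/155537950689 = 7 - 1/155537950689 = 1088765654822/155537950689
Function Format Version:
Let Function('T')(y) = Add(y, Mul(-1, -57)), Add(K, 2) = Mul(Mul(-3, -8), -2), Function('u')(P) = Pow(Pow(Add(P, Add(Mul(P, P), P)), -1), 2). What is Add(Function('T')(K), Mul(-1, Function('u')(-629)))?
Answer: Rational(1088765654822, 155537950689) ≈ 7.0000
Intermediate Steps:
Function('u')(P) = Pow(Add(Pow(P, 2), Mul(2, P)), -2) (Function('u')(P) = Pow(Pow(Add(P, Add(Pow(P, 2), P)), -1), 2) = Pow(Pow(Add(P, Add(P, Pow(P, 2))), -1), 2) = Pow(Pow(Add(Pow(P, 2), Mul(2, P)), -1), 2) = Pow(Add(Pow(P, 2), Mul(2, P)), -2))
K = -50 (K = Add(-2, Mul(Mul(-3, -8), -2)) = Add(-2, Mul(24, -2)) = Add(-2, -48) = -50)
Function('T')(y) = Add(57, y) (Function('T')(y) = Add(y, 57) = Add(57, y))
Add(Function('T')(K), Mul(-1, Function('u')(-629))) = Add(Add(57, -50), Mul(-1, Mul(Pow(-629, -2), Pow(Add(2, -629), -2)))) = Add(7, Mul(-1, Mul(Rational(1, 395641), Pow(-627, -2)))) = Add(7, Mul(-1, Mul(Rational(1, 395641), Rational(1, 393129)))) = Add(7, Mul(-1, Rational(1, 155537950689))) = Add(7, Rational(-1, 155537950689)) = Rational(1088765654822, 155537950689)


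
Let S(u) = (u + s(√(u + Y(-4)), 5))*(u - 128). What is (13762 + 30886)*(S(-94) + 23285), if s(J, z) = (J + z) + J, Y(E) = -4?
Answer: 1921783864 - 138765984*I*√2 ≈ 1.9218e+9 - 1.9624e+8*I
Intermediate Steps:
s(J, z) = z + 2*J
S(u) = (-128 + u)*(5 + u + 2*√(-4 + u)) (S(u) = (u + (5 + 2*√(u - 4)))*(u - 128) = (u + (5 + 2*√(-4 + u)))*(-128 + u) = (5 + u + 2*√(-4 + u))*(-128 + u) = (-128 + u)*(5 + u + 2*√(-4 + u)))
(13762 + 30886)*(S(-94) + 23285) = (13762 + 30886)*((-640 + (-94)² - 256*√(-4 - 94) - 123*(-94) + 2*(-94)*√(-4 - 94)) + 23285) = 44648*((-640 + 8836 - 1792*I*√2 + 11562 + 2*(-94)*√(-98)) + 23285) = 44648*((-640 + 8836 - 1792*I*√2 + 11562 + 2*(-94)*(7*I*√2)) + 23285) = 44648*((-640 + 8836 - 1792*I*√2 + 11562 - 1316*I*√2) + 23285) = 44648*((19758 - 3108*I*√2) + 23285) = 44648*(43043 - 3108*I*√2) = 1921783864 - 138765984*I*√2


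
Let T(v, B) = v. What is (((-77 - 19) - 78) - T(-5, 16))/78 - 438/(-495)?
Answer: -141/110 ≈ -1.2818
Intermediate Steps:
(((-77 - 19) - 78) - T(-5, 16))/78 - 438/(-495) = (((-77 - 19) - 78) - 1*(-5))/78 - 438/(-495) = ((-96 - 78) + 5)*(1/78) - 438*(-1/495) = (-174 + 5)*(1/78) + 146/165 = -169*1/78 + 146/165 = -13/6 + 146/165 = -141/110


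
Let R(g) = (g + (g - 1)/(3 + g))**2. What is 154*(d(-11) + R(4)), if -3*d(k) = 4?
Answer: 59114/21 ≈ 2815.0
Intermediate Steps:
d(k) = -4/3 (d(k) = -1/3*4 = -4/3)
R(g) = (g + (-1 + g)/(3 + g))**2
154*(d(-11) + R(4)) = 154*(-4/3 + (-1 + 4**2 + 4*4)**2/(3 + 4)**2) = 154*(-4/3 + (-1 + 16 + 16)**2/7**2) = 154*(-4/3 + (1/49)*31**2) = 154*(-4/3 + (1/49)*961) = 154*(-4/3 + 961/49) = 154*(2687/147) = 59114/21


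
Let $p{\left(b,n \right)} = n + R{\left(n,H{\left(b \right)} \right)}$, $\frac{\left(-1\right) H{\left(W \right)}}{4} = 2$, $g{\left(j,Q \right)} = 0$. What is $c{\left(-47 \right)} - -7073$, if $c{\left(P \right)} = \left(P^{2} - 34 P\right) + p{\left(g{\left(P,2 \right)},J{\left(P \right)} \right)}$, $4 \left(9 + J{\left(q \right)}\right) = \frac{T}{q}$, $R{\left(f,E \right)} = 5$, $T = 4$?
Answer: $\frac{511171}{47} \approx 10876.0$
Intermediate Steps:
$H{\left(W \right)} = -8$ ($H{\left(W \right)} = \left(-4\right) 2 = -8$)
$J{\left(q \right)} = -9 + \frac{1}{q}$ ($J{\left(q \right)} = -9 + \frac{4 \frac{1}{q}}{4} = -9 + \frac{1}{q}$)
$p{\left(b,n \right)} = 5 + n$ ($p{\left(b,n \right)} = n + 5 = 5 + n$)
$c{\left(P \right)} = -4 + \frac{1}{P} + P^{2} - 34 P$ ($c{\left(P \right)} = \left(P^{2} - 34 P\right) + \left(5 - \left(9 - \frac{1}{P}\right)\right) = \left(P^{2} - 34 P\right) - \left(4 - \frac{1}{P}\right) = -4 + \frac{1}{P} + P^{2} - 34 P$)
$c{\left(-47 \right)} - -7073 = \left(-4 + \frac{1}{-47} + \left(-47\right)^{2} - -1598\right) - -7073 = \left(-4 - \frac{1}{47} + 2209 + 1598\right) + 7073 = \frac{178740}{47} + 7073 = \frac{511171}{47}$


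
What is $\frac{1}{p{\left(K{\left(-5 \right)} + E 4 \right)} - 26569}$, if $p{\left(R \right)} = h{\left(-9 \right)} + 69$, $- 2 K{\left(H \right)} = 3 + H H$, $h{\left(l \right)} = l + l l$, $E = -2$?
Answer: $- \frac{1}{26428} \approx -3.7839 \cdot 10^{-5}$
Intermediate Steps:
$h{\left(l \right)} = l + l^{2}$
$K{\left(H \right)} = - \frac{3}{2} - \frac{H^{2}}{2}$ ($K{\left(H \right)} = - \frac{3 + H H}{2} = - \frac{3 + H^{2}}{2} = - \frac{3}{2} - \frac{H^{2}}{2}$)
$p{\left(R \right)} = 141$ ($p{\left(R \right)} = - 9 \left(1 - 9\right) + 69 = \left(-9\right) \left(-8\right) + 69 = 72 + 69 = 141$)
$\frac{1}{p{\left(K{\left(-5 \right)} + E 4 \right)} - 26569} = \frac{1}{141 - 26569} = \frac{1}{-26428} = - \frac{1}{26428}$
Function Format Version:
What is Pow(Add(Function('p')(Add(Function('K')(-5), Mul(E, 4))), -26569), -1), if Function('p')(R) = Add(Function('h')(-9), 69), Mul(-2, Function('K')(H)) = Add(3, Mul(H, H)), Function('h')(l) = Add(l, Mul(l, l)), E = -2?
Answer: Rational(-1, 26428) ≈ -3.7839e-5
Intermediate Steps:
Function('h')(l) = Add(l, Pow(l, 2))
Function('K')(H) = Add(Rational(-3, 2), Mul(Rational(-1, 2), Pow(H, 2))) (Function('K')(H) = Mul(Rational(-1, 2), Add(3, Mul(H, H))) = Mul(Rational(-1, 2), Add(3, Pow(H, 2))) = Add(Rational(-3, 2), Mul(Rational(-1, 2), Pow(H, 2))))
Function('p')(R) = 141 (Function('p')(R) = Add(Mul(-9, Add(1, -9)), 69) = Add(Mul(-9, -8), 69) = Add(72, 69) = 141)
Pow(Add(Function('p')(Add(Function('K')(-5), Mul(E, 4))), -26569), -1) = Pow(Add(141, -26569), -1) = Pow(-26428, -1) = Rational(-1, 26428)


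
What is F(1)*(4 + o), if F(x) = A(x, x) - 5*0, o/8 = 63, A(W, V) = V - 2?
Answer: -508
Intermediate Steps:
A(W, V) = -2 + V
o = 504 (o = 8*63 = 504)
F(x) = -2 + x (F(x) = (-2 + x) - 5*0 = (-2 + x) + 0 = -2 + x)
F(1)*(4 + o) = (-2 + 1)*(4 + 504) = -1*508 = -508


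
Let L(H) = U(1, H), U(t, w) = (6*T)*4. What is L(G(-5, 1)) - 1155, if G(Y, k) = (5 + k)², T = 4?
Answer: -1059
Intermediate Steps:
U(t, w) = 96 (U(t, w) = (6*4)*4 = 24*4 = 96)
L(H) = 96
L(G(-5, 1)) - 1155 = 96 - 1155 = -1059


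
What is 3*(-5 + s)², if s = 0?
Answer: 75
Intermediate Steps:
3*(-5 + s)² = 3*(-5 + 0)² = 3*(-5)² = 3*25 = 75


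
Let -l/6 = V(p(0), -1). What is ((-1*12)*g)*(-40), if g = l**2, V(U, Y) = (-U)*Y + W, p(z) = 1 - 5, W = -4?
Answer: 1105920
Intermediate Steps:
p(z) = -4
V(U, Y) = -4 - U*Y (V(U, Y) = (-U)*Y - 4 = -U*Y - 4 = -4 - U*Y)
l = 48 (l = -6*(-4 - 1*(-4)*(-1)) = -6*(-4 - 4) = -6*(-8) = 48)
g = 2304 (g = 48**2 = 2304)
((-1*12)*g)*(-40) = (-1*12*2304)*(-40) = -12*2304*(-40) = -27648*(-40) = 1105920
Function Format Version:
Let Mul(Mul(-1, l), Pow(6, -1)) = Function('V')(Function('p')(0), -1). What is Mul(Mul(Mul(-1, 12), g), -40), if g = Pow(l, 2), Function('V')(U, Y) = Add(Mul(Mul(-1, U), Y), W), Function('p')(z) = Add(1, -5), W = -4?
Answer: 1105920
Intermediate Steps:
Function('p')(z) = -4
Function('V')(U, Y) = Add(-4, Mul(-1, U, Y)) (Function('V')(U, Y) = Add(Mul(Mul(-1, U), Y), -4) = Add(Mul(-1, U, Y), -4) = Add(-4, Mul(-1, U, Y)))
l = 48 (l = Mul(-6, Add(-4, Mul(-1, -4, -1))) = Mul(-6, Add(-4, -4)) = Mul(-6, -8) = 48)
g = 2304 (g = Pow(48, 2) = 2304)
Mul(Mul(Mul(-1, 12), g), -40) = Mul(Mul(Mul(-1, 12), 2304), -40) = Mul(Mul(-12, 2304), -40) = Mul(-27648, -40) = 1105920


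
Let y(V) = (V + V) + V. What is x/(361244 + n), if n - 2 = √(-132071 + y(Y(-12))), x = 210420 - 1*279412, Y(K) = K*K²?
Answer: -2265734912/11863528161 + 6272*I*√137255/11863528161 ≈ -0.19098 + 0.00019586*I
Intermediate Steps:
Y(K) = K³
x = -68992 (x = 210420 - 279412 = -68992)
y(V) = 3*V (y(V) = 2*V + V = 3*V)
n = 2 + I*√137255 (n = 2 + √(-132071 + 3*(-12)³) = 2 + √(-132071 + 3*(-1728)) = 2 + √(-132071 - 5184) = 2 + √(-137255) = 2 + I*√137255 ≈ 2.0 + 370.48*I)
x/(361244 + n) = -68992/(361244 + (2 + I*√137255)) = -68992/(361246 + I*√137255)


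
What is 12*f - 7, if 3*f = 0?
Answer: -7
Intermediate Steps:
f = 0 (f = (⅓)*0 = 0)
12*f - 7 = 12*0 - 7 = 0 - 7 = -7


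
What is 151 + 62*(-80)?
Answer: -4809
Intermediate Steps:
151 + 62*(-80) = 151 - 4960 = -4809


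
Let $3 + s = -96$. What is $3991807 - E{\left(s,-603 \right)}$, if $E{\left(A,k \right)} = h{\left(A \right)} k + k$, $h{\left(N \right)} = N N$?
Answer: $9902413$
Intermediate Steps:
$s = -99$ ($s = -3 - 96 = -99$)
$h{\left(N \right)} = N^{2}$
$E{\left(A,k \right)} = k + k A^{2}$ ($E{\left(A,k \right)} = A^{2} k + k = k A^{2} + k = k + k A^{2}$)
$3991807 - E{\left(s,-603 \right)} = 3991807 - - 603 \left(1 + \left(-99\right)^{2}\right) = 3991807 - - 603 \left(1 + 9801\right) = 3991807 - \left(-603\right) 9802 = 3991807 - -5910606 = 3991807 + 5910606 = 9902413$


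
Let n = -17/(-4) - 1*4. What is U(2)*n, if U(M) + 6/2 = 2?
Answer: -¼ ≈ -0.25000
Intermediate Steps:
U(M) = -1 (U(M) = -3 + 2 = -1)
n = ¼ (n = -17*(-¼) - 4 = 17/4 - 4 = ¼ ≈ 0.25000)
U(2)*n = -1*¼ = -¼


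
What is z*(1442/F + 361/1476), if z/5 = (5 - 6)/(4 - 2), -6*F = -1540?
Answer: -475939/32472 ≈ -14.657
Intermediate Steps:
F = 770/3 (F = -⅙*(-1540) = 770/3 ≈ 256.67)
z = -5/2 (z = 5*((5 - 6)/(4 - 2)) = 5*(-1/2) = 5*(-1*½) = 5*(-½) = -5/2 ≈ -2.5000)
z*(1442/F + 361/1476) = -5*(1442/(770/3) + 361/1476)/2 = -5*(1442*(3/770) + 361*(1/1476))/2 = -5*(309/55 + 361/1476)/2 = -5/2*475939/81180 = -475939/32472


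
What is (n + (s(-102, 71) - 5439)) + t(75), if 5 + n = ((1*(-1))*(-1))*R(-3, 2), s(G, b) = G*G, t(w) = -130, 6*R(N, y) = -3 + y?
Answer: 28979/6 ≈ 4829.8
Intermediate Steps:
R(N, y) = -½ + y/6 (R(N, y) = (-3 + y)/6 = -½ + y/6)
s(G, b) = G²
n = -31/6 (n = -5 + ((1*(-1))*(-1))*(-½ + (⅙)*2) = -5 + (-1*(-1))*(-½ + ⅓) = -5 + 1*(-⅙) = -5 - ⅙ = -31/6 ≈ -5.1667)
(n + (s(-102, 71) - 5439)) + t(75) = (-31/6 + ((-102)² - 5439)) - 130 = (-31/6 + (10404 - 5439)) - 130 = (-31/6 + 4965) - 130 = 29759/6 - 130 = 28979/6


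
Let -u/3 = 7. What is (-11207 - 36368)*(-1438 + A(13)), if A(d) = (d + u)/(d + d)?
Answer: 889557350/13 ≈ 6.8428e+7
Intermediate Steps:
u = -21 (u = -3*7 = -21)
A(d) = (-21 + d)/(2*d) (A(d) = (d - 21)/(d + d) = (-21 + d)/((2*d)) = (-21 + d)*(1/(2*d)) = (-21 + d)/(2*d))
(-11207 - 36368)*(-1438 + A(13)) = (-11207 - 36368)*(-1438 + (½)*(-21 + 13)/13) = -47575*(-1438 + (½)*(1/13)*(-8)) = -47575*(-1438 - 4/13) = -47575*(-18698/13) = 889557350/13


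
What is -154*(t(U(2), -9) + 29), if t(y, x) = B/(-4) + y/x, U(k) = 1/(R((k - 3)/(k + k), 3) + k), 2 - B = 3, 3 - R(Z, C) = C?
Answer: -80927/18 ≈ -4495.9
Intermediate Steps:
R(Z, C) = 3 - C
B = -1 (B = 2 - 1*3 = 2 - 3 = -1)
U(k) = 1/k (U(k) = 1/((3 - 1*3) + k) = 1/((3 - 3) + k) = 1/(0 + k) = 1/k)
t(y, x) = ¼ + y/x (t(y, x) = -1/(-4) + y/x = -1*(-¼) + y/x = ¼ + y/x)
-154*(t(U(2), -9) + 29) = -154*((1/2 + (¼)*(-9))/(-9) + 29) = -154*(-(½ - 9/4)/9 + 29) = -154*(-⅑*(-7/4) + 29) = -154*(7/36 + 29) = -154*1051/36 = -80927/18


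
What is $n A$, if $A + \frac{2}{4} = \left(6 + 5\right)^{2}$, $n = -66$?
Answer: $-7953$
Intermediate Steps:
$A = \frac{241}{2}$ ($A = - \frac{1}{2} + \left(6 + 5\right)^{2} = - \frac{1}{2} + 11^{2} = - \frac{1}{2} + 121 = \frac{241}{2} \approx 120.5$)
$n A = \left(-66\right) \frac{241}{2} = -7953$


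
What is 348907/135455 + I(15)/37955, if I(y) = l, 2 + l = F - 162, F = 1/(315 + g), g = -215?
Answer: 264411038391/102823890500 ≈ 2.5715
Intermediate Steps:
F = 1/100 (F = 1/(315 - 215) = 1/100 ≈ 0.010000)
l = -16399/100 (l = -2 + (1/100 - 162) = -2 - 16199/100 = -16399/100 ≈ -163.99)
I(y) = -16399/100
348907/135455 + I(15)/37955 = 348907/135455 - 16399/100/37955 = 348907*(1/135455) - 16399/100*1/37955 = 348907/135455 - 16399/3795500 = 264411038391/102823890500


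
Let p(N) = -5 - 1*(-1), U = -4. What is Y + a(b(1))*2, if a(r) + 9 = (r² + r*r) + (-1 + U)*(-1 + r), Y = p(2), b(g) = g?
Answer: -18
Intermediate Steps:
p(N) = -4 (p(N) = -5 + 1 = -4)
Y = -4
a(r) = -4 - 5*r + 2*r² (a(r) = -9 + ((r² + r*r) + (-1 - 4)*(-1 + r)) = -9 + ((r² + r²) - 5*(-1 + r)) = -9 + (2*r² + (5 - 5*r)) = -9 + (5 - 5*r + 2*r²) = -4 - 5*r + 2*r²)
Y + a(b(1))*2 = -4 + (-4 - 5*1 + 2*1²)*2 = -4 + (-4 - 5 + 2*1)*2 = -4 + (-4 - 5 + 2)*2 = -4 - 7*2 = -4 - 14 = -18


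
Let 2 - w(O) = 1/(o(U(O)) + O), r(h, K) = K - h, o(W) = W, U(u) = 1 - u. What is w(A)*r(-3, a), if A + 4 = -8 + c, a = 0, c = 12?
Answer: 3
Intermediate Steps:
A = 0 (A = -4 + (-8 + 12) = -4 + 4 = 0)
w(O) = 1 (w(O) = 2 - 1/((1 - O) + O) = 2 - 1/1 = 2 - 1*1 = 2 - 1 = 1)
w(A)*r(-3, a) = 1*(0 - 1*(-3)) = 1*(0 + 3) = 1*3 = 3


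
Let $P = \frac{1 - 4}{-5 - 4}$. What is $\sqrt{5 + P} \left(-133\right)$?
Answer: $- \frac{532 \sqrt{3}}{3} \approx -307.15$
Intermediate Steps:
$P = \frac{1}{3}$ ($P = - \frac{3}{-9} = \left(-3\right) \left(- \frac{1}{9}\right) = \frac{1}{3} \approx 0.33333$)
$\sqrt{5 + P} \left(-133\right) = \sqrt{5 + \frac{1}{3}} \left(-133\right) = \sqrt{\frac{16}{3}} \left(-133\right) = \frac{4 \sqrt{3}}{3} \left(-133\right) = - \frac{532 \sqrt{3}}{3}$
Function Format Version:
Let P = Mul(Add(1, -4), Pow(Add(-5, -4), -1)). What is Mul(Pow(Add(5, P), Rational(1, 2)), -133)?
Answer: Mul(Rational(-532, 3), Pow(3, Rational(1, 2))) ≈ -307.15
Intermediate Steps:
P = Rational(1, 3) (P = Mul(-3, Pow(-9, -1)) = Mul(-3, Rational(-1, 9)) = Rational(1, 3) ≈ 0.33333)
Mul(Pow(Add(5, P), Rational(1, 2)), -133) = Mul(Pow(Add(5, Rational(1, 3)), Rational(1, 2)), -133) = Mul(Pow(Rational(16, 3), Rational(1, 2)), -133) = Mul(Mul(Rational(4, 3), Pow(3, Rational(1, 2))), -133) = Mul(Rational(-532, 3), Pow(3, Rational(1, 2)))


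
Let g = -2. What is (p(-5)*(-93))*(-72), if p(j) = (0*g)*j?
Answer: 0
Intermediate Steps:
p(j) = 0 (p(j) = (0*(-2))*j = 0*j = 0)
(p(-5)*(-93))*(-72) = (0*(-93))*(-72) = 0*(-72) = 0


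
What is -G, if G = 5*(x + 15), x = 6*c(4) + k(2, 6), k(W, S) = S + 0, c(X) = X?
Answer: -225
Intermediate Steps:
k(W, S) = S
x = 30 (x = 6*4 + 6 = 24 + 6 = 30)
G = 225 (G = 5*(30 + 15) = 5*45 = 225)
-G = -1*225 = -225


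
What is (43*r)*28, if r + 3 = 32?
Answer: 34916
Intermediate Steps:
r = 29 (r = -3 + 32 = 29)
(43*r)*28 = (43*29)*28 = 1247*28 = 34916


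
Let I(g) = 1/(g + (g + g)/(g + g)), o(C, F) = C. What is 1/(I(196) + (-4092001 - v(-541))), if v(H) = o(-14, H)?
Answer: -197/806121438 ≈ -2.4438e-7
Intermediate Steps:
v(H) = -14
I(g) = 1/(1 + g) (I(g) = 1/(g + (2*g)/((2*g))) = 1/(g + (2*g)*(1/(2*g))) = 1/(g + 1) = 1/(1 + g))
1/(I(196) + (-4092001 - v(-541))) = 1/(1/(1 + 196) + (-4092001 - 1*(-14))) = 1/(1/197 + (-4092001 + 14)) = 1/(1/197 - 4091987) = 1/(-806121438/197) = -197/806121438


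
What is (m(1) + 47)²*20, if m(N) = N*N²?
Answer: 46080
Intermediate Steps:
m(N) = N³
(m(1) + 47)²*20 = (1³ + 47)²*20 = (1 + 47)²*20 = 48²*20 = 2304*20 = 46080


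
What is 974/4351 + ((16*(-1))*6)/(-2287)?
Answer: 2645234/9950737 ≈ 0.26583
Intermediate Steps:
974/4351 + ((16*(-1))*6)/(-2287) = 974*(1/4351) - 16*6*(-1/2287) = 974/4351 - 96*(-1/2287) = 974/4351 + 96/2287 = 2645234/9950737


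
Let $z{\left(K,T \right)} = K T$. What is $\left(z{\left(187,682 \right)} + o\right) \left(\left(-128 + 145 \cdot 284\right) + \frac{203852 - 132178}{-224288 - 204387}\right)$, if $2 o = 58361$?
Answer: $\frac{2757845226023377}{428675} \approx 6.4334 \cdot 10^{9}$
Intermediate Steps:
$o = \frac{58361}{2}$ ($o = \frac{1}{2} \cdot 58361 = \frac{58361}{2} \approx 29181.0$)
$\left(z{\left(187,682 \right)} + o\right) \left(\left(-128 + 145 \cdot 284\right) + \frac{203852 - 132178}{-224288 - 204387}\right) = \left(187 \cdot 682 + \frac{58361}{2}\right) \left(\left(-128 + 145 \cdot 284\right) + \frac{203852 - 132178}{-224288 - 204387}\right) = \left(127534 + \frac{58361}{2}\right) \left(\left(-128 + 41180\right) + \frac{71674}{-428675}\right) = \frac{313429 \left(41052 + 71674 \left(- \frac{1}{428675}\right)\right)}{2} = \frac{313429 \left(41052 - \frac{71674}{428675}\right)}{2} = \frac{313429}{2} \cdot \frac{17597894426}{428675} = \frac{2757845226023377}{428675}$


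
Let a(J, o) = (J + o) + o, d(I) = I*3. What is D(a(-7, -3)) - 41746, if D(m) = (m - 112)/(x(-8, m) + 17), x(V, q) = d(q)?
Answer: -918287/22 ≈ -41740.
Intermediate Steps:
d(I) = 3*I
x(V, q) = 3*q
a(J, o) = J + 2*o
D(m) = (-112 + m)/(17 + 3*m) (D(m) = (m - 112)/(3*m + 17) = (-112 + m)/(17 + 3*m))
D(a(-7, -3)) - 41746 = (-112 + (-7 + 2*(-3)))/(17 + 3*(-7 + 2*(-3))) - 41746 = (-112 + (-7 - 6))/(17 + 3*(-7 - 6)) - 41746 = (-112 - 13)/(17 + 3*(-13)) - 41746 = -125/(17 - 39) - 41746 = -125/(-22) - 41746 = -1/22*(-125) - 41746 = 125/22 - 41746 = -918287/22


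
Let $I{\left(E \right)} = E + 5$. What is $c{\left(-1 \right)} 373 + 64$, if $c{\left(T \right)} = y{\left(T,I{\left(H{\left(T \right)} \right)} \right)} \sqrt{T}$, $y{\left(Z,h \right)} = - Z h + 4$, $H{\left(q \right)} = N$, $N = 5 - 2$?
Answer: $64 + 4476 i \approx 64.0 + 4476.0 i$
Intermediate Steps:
$N = 3$ ($N = 5 - 2 = 3$)
$H{\left(q \right)} = 3$
$I{\left(E \right)} = 5 + E$
$y{\left(Z,h \right)} = 4 - Z h$ ($y{\left(Z,h \right)} = - Z h + 4 = 4 - Z h$)
$c{\left(T \right)} = \sqrt{T} \left(4 - 8 T\right)$ ($c{\left(T \right)} = \left(4 - T \left(5 + 3\right)\right) \sqrt{T} = \left(4 - T 8\right) \sqrt{T} = \left(4 - 8 T\right) \sqrt{T} = \sqrt{T} \left(4 - 8 T\right)$)
$c{\left(-1 \right)} 373 + 64 = \sqrt{-1} \left(4 - -8\right) 373 + 64 = i \left(4 + 8\right) 373 + 64 = i 12 \cdot 373 + 64 = 12 i 373 + 64 = 4476 i + 64 = 64 + 4476 i$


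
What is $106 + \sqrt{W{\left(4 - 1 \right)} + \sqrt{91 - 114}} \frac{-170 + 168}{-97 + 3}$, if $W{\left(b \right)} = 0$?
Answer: $106 + \frac{\sqrt[4]{23} \sqrt{i}}{47} \approx 106.03 + 0.032947 i$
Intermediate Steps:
$106 + \sqrt{W{\left(4 - 1 \right)} + \sqrt{91 - 114}} \frac{-170 + 168}{-97 + 3} = 106 + \sqrt{0 + \sqrt{91 - 114}} \frac{-170 + 168}{-97 + 3} = 106 + \sqrt{0 + \sqrt{91 - 114}} \left(- \frac{2}{-94}\right) = 106 + \sqrt{0 + \sqrt{91 - 114}} \left(\left(-2\right) \left(- \frac{1}{94}\right)\right) = 106 + \sqrt{0 + \sqrt{-23}} \cdot \frac{1}{47} = 106 + \sqrt{0 + i \sqrt{23}} \cdot \frac{1}{47} = 106 + \sqrt{i \sqrt{23}} \cdot \frac{1}{47} = 106 + \sqrt[4]{23} \sqrt{i} \frac{1}{47} = 106 + \frac{\sqrt[4]{23} \sqrt{i}}{47}$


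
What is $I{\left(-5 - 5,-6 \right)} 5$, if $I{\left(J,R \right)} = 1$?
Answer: $5$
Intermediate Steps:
$I{\left(-5 - 5,-6 \right)} 5 = 1 \cdot 5 = 5$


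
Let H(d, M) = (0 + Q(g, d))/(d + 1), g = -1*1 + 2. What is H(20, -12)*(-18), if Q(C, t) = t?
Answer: -120/7 ≈ -17.143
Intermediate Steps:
g = 1 (g = -1 + 2 = 1)
H(d, M) = d/(1 + d) (H(d, M) = (0 + d)/(d + 1) = d/(1 + d))
H(20, -12)*(-18) = (20/(1 + 20))*(-18) = (20/21)*(-18) = -120/7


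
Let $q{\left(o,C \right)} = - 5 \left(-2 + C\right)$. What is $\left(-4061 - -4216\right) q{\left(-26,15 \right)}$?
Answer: $-10075$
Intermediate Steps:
$q{\left(o,C \right)} = 10 - 5 C$
$\left(-4061 - -4216\right) q{\left(-26,15 \right)} = \left(-4061 - -4216\right) \left(10 - 75\right) = \left(-4061 + 4216\right) \left(10 - 75\right) = 155 \left(-65\right) = -10075$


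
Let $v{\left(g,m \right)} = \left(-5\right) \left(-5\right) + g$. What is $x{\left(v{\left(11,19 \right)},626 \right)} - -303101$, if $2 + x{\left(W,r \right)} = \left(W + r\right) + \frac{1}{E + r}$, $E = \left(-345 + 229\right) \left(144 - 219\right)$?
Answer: $\frac{2832875087}{9326} \approx 3.0376 \cdot 10^{5}$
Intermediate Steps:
$v{\left(g,m \right)} = 25 + g$
$E = 8700$ ($E = \left(-116\right) \left(-75\right) = 8700$)
$x{\left(W,r \right)} = -2 + W + r + \frac{1}{8700 + r}$ ($x{\left(W,r \right)} = -2 + \left(\left(W + r\right) + \frac{1}{8700 + r}\right) = -2 + \left(W + r + \frac{1}{8700 + r}\right) = -2 + W + r + \frac{1}{8700 + r}$)
$x{\left(v{\left(11,19 \right)},626 \right)} - -303101 = \frac{-17399 + 626^{2} + 8698 \cdot 626 + 8700 \left(25 + 11\right) + \left(25 + 11\right) 626}{8700 + 626} - -303101 = \frac{-17399 + 391876 + 5444948 + 8700 \cdot 36 + 36 \cdot 626}{9326} + 303101 = \frac{-17399 + 391876 + 5444948 + 313200 + 22536}{9326} + 303101 = \frac{1}{9326} \cdot 6155161 + 303101 = \frac{6155161}{9326} + 303101 = \frac{2832875087}{9326}$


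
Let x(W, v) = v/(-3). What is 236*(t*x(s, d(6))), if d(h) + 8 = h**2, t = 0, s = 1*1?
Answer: 0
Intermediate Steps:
s = 1
d(h) = -8 + h**2
x(W, v) = -v/3 (x(W, v) = v*(-1/3) = -v/3)
236*(t*x(s, d(6))) = 236*(0*(-(-8 + 6**2)/3)) = 236*(0*(-(-8 + 36)/3)) = 236*(0*(-1/3*28)) = 236*(0*(-28/3)) = 236*0 = 0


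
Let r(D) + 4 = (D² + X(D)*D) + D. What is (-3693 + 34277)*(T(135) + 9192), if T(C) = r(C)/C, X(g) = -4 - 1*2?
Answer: 38488924144/135 ≈ 2.8510e+8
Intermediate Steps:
X(g) = -6 (X(g) = -4 - 2 = -6)
r(D) = -4 + D² - 5*D (r(D) = -4 + ((D² - 6*D) + D) = -4 + (D² - 5*D) = -4 + D² - 5*D)
T(C) = (-4 + C² - 5*C)/C
(-3693 + 34277)*(T(135) + 9192) = (-3693 + 34277)*((-5 + 135 - 4/135) + 9192) = 30584*((-5 + 135 - 4*1/135) + 9192) = 30584*((-5 + 135 - 4/135) + 9192) = 30584*(17546/135 + 9192) = 30584*(1258466/135) = 38488924144/135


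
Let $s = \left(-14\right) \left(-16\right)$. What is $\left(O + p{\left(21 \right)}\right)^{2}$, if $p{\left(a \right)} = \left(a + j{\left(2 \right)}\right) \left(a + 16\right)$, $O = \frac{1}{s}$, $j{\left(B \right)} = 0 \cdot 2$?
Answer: $\frac{30293054401}{50176} \approx 6.0374 \cdot 10^{5}$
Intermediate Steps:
$s = 224$
$j{\left(B \right)} = 0$
$O = \frac{1}{224} \approx 0.0044643$
$p{\left(a \right)} = a \left(16 + a\right)$ ($p{\left(a \right)} = \left(a + 0\right) \left(a + 16\right) = a \left(16 + a\right)$)
$\left(O + p{\left(21 \right)}\right)^{2} = \left(\frac{1}{224} + 21 \left(16 + 21\right)\right)^{2} = \left(\frac{1}{224} + 21 \cdot 37\right)^{2} = \left(\frac{1}{224} + 777\right)^{2} = \left(\frac{174049}{224}\right)^{2} = \frac{30293054401}{50176}$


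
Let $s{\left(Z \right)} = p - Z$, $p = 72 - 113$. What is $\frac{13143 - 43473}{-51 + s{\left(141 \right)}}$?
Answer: $\frac{30330}{233} \approx 130.17$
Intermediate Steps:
$p = -41$ ($p = 72 - 113 = -41$)
$s{\left(Z \right)} = -41 - Z$
$\frac{13143 - 43473}{-51 + s{\left(141 \right)}} = \frac{13143 - 43473}{-51 - 182} = - \frac{30330}{-51 - 182} = - \frac{30330}{-233} = \left(-30330\right) \left(- \frac{1}{233}\right) = \frac{30330}{233}$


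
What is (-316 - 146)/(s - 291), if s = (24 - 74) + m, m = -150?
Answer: 462/491 ≈ 0.94094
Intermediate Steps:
s = -200 (s = (24 - 74) - 150 = -50 - 150 = -200)
(-316 - 146)/(s - 291) = (-316 - 146)/(-200 - 291) = -462/(-491) = -462*(-1/491) = 462/491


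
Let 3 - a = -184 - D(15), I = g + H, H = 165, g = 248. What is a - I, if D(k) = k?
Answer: -211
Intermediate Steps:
I = 413 (I = 248 + 165 = 413)
a = 202 (a = 3 - (-184 - 1*15) = 3 - (-184 - 15) = 3 - 1*(-199) = 3 + 199 = 202)
a - I = 202 - 1*413 = 202 - 413 = -211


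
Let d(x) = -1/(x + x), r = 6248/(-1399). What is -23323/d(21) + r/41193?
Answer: 56451415864714/57629007 ≈ 9.7957e+5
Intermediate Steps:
r = -6248/1399 (r = 6248*(-1/1399) = -6248/1399 ≈ -4.4660)
d(x) = -1/(2*x)
-23323/d(21) + r/41193 = -23323/((-1/2/21)) - 6248/1399/41193 = -23323/((-1/2*1/21)) - 6248/1399*1/41193 = -23323/(-1/42) - 6248/57629007 = -23323*(-42) - 6248/57629007 = 979566 - 6248/57629007 = 56451415864714/57629007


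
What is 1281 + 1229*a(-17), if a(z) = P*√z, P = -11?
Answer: 1281 - 13519*I*√17 ≈ 1281.0 - 55740.0*I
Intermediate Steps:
a(z) = -11*√z
1281 + 1229*a(-17) = 1281 + 1229*(-11*I*√17) = 1281 - 13519*I*√17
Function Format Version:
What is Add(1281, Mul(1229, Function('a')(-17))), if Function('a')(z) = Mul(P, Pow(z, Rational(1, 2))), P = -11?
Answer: Add(1281, Mul(-13519, I, Pow(17, Rational(1, 2)))) ≈ Add(1281.0, Mul(-55740., I))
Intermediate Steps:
Function('a')(z) = Mul(-11, Pow(z, Rational(1, 2)))
Add(1281, Mul(1229, Function('a')(-17))) = Add(1281, Mul(1229, Mul(-11, Pow(-17, Rational(1, 2))))) = Add(1281, Mul(1229, Mul(-11, Mul(I, Pow(17, Rational(1, 2)))))) = Add(1281, Mul(1229, Mul(-11, I, Pow(17, Rational(1, 2))))) = Add(1281, Mul(-13519, I, Pow(17, Rational(1, 2))))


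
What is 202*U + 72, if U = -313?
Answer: -63154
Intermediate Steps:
202*U + 72 = 202*(-313) + 72 = -63226 + 72 = -63154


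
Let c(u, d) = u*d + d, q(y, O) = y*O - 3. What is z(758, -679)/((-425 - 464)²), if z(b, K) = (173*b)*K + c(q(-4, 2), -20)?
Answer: -89039786/790321 ≈ -112.66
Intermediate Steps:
q(y, O) = -3 + O*y (q(y, O) = O*y - 3 = -3 + O*y)
c(u, d) = d + d*u (c(u, d) = d*u + d = d + d*u)
z(b, K) = 200 + 173*K*b (z(b, K) = (173*b)*K - 20*(1 + (-3 + 2*(-4))) = 173*K*b - 20*(1 + (-3 - 8)) = 173*K*b - 20*(1 - 11) = 173*K*b - 20*(-10) = 173*K*b + 200 = 200 + 173*K*b)
z(758, -679)/((-425 - 464)²) = (200 + 173*(-679)*758)/((-425 - 464)²) = (200 - 89039986)/((-889)²) = -89039786/790321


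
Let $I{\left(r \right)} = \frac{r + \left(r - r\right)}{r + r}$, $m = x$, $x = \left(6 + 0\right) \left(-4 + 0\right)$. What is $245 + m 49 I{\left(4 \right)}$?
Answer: $-343$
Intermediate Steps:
$x = -24$ ($x = 6 \left(-4\right) = -24$)
$m = -24$
$I{\left(r \right)} = \frac{1}{2}$ ($I{\left(r \right)} = \frac{r + 0}{2 r} = r \frac{1}{2 r} = \frac{1}{2}$)
$245 + m 49 I{\left(4 \right)} = 245 + \left(-24\right) 49 \cdot \frac{1}{2} = 245 - 588 = -343$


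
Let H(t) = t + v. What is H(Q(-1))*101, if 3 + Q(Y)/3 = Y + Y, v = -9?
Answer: -2424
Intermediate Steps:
Q(Y) = -9 + 6*Y (Q(Y) = -9 + 3*(Y + Y) = -9 + 3*(2*Y) = -9 + 6*Y)
H(t) = -9 + t (H(t) = t - 9 = -9 + t)
H(Q(-1))*101 = (-9 + (-9 + 6*(-1)))*101 = (-9 + (-9 - 6))*101 = (-9 - 15)*101 = -24*101 = -2424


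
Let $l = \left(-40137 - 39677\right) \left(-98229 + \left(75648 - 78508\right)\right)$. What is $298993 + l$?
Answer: $8068616439$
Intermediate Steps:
$l = 8068317446$ ($l = - 79814 \left(-98229 - 2860\right) = \left(-79814\right) \left(-101089\right) = 8068317446$)
$298993 + l = 298993 + 8068317446 = 8068616439$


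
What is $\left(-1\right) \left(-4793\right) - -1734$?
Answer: $6527$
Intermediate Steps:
$\left(-1\right) \left(-4793\right) - -1734 = 4793 + \left(\left(-113 + 1207\right) + 640\right) = 4793 + \left(1094 + 640\right) = 4793 + 1734 = 6527$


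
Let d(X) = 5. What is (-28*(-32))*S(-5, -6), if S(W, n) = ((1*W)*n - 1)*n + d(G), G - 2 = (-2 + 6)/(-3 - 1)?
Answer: -151424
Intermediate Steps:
G = 1 (G = 2 + (-2 + 6)/(-3 - 1) = 2 + 4/(-4) = 2 + 4*(-1/4) = 2 - 1 = 1)
S(W, n) = 5 + n*(-1 + W*n) (S(W, n) = ((1*W)*n - 1)*n + 5 = (W*n - 1)*n + 5 = (-1 + W*n)*n + 5 = n*(-1 + W*n) + 5 = 5 + n*(-1 + W*n))
(-28*(-32))*S(-5, -6) = (-28*(-32))*(5 - 1*(-6) - 5*(-6)**2) = 896*(5 + 6 - 5*36) = 896*(5 + 6 - 180) = 896*(-169) = -151424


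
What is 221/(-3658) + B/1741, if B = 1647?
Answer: 5639965/6368578 ≈ 0.88559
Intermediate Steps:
221/(-3658) + B/1741 = 221/(-3658) + 1647/1741 = 221*(-1/3658) + 1647*(1/1741) = -221/3658 + 1647/1741 = 5639965/6368578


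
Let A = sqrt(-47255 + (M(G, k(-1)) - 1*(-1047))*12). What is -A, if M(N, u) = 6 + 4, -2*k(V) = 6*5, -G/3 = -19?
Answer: -I*sqrt(34571) ≈ -185.93*I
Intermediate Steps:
G = 57 (G = -3*(-19) = 57)
k(V) = -15 (k(V) = -3*5 = -1/2*30 = -15)
M(N, u) = 10
A = I*sqrt(34571) (A = sqrt(-47255 + (10 - 1*(-1047))*12) = sqrt(-47255 + (10 + 1047)*12) = sqrt(-47255 + 1057*12) = sqrt(-47255 + 12684) = sqrt(-34571) = I*sqrt(34571) ≈ 185.93*I)
-A = -I*sqrt(34571)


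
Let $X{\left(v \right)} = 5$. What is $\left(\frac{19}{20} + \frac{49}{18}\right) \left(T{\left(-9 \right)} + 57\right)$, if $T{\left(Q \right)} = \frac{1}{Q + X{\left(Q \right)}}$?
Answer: $\frac{150047}{720} \approx 208.4$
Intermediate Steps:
$T{\left(Q \right)} = \frac{1}{5 + Q}$ ($T{\left(Q \right)} = \frac{1}{Q + 5} = \frac{1}{5 + Q}$)
$\left(\frac{19}{20} + \frac{49}{18}\right) \left(T{\left(-9 \right)} + 57\right) = \left(\frac{19}{20} + \frac{49}{18}\right) \left(\frac{1}{5 - 9} + 57\right) = \left(19 \cdot \frac{1}{20} + 49 \cdot \frac{1}{18}\right) \left(\frac{1}{-4} + 57\right) = \left(\frac{19}{20} + \frac{49}{18}\right) \left(- \frac{1}{4} + 57\right) = \frac{661}{180} \cdot \frac{227}{4} = \frac{150047}{720}$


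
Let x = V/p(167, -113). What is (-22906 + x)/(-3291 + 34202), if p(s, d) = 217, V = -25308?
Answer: -4995910/6707687 ≈ -0.74480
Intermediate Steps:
x = -25308/217 ≈ -116.63
(-22906 + x)/(-3291 + 34202) = (-22906 - 25308/217)/(-3291 + 34202) = -4995910/217/30911 = -4995910/217*1/30911 = -4995910/6707687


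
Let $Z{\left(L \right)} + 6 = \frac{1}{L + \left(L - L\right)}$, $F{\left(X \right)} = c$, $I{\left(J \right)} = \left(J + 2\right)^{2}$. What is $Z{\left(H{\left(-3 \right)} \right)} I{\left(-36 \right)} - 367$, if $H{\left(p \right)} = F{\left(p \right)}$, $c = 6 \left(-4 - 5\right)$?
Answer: $- \frac{197759}{27} \approx -7324.4$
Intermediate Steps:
$I{\left(J \right)} = \left(2 + J\right)^{2}$
$c = -54$ ($c = 6 \left(-9\right) = -54$)
$F{\left(X \right)} = -54$
$H{\left(p \right)} = -54$
$Z{\left(L \right)} = -6 + \frac{1}{L}$ ($Z{\left(L \right)} = -6 + \frac{1}{L + \left(L - L\right)} = -6 + \frac{1}{L + 0} = -6 + \frac{1}{L}$)
$Z{\left(H{\left(-3 \right)} \right)} I{\left(-36 \right)} - 367 = \left(-6 + \frac{1}{-54}\right) \left(2 - 36\right)^{2} - 367 = \left(-6 - \frac{1}{54}\right) \left(-34\right)^{2} - 367 = \left(- \frac{325}{54}\right) 1156 - 367 = - \frac{187850}{27} - 367 = - \frac{197759}{27}$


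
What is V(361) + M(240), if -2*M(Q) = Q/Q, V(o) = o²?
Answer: 260641/2 ≈ 1.3032e+5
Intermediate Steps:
M(Q) = -½ (M(Q) = -Q/(2*Q) = -½*1 = -½)
V(361) + M(240) = 361² - ½ = 130321 - ½ = 260641/2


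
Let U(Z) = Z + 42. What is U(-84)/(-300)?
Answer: 7/50 ≈ 0.14000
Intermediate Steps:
U(Z) = 42 + Z
U(-84)/(-300) = (42 - 84)/(-300) = -42*(-1/300) = 7/50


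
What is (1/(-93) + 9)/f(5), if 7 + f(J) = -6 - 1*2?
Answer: -836/1395 ≈ -0.59928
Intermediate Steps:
f(J) = -15 (f(J) = -7 + (-6 - 1*2) = -7 + (-6 - 2) = -7 - 8 = -15)
(1/(-93) + 9)/f(5) = (1/(-93) + 9)/(-15) = -(-1/93 + 9)/15 = -1/15*836/93 = -836/1395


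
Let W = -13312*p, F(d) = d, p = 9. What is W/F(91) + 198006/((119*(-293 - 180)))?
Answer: -74303862/56287 ≈ -1320.1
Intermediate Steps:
W = -119808 (W = -13312*9 = -119808)
W/F(91) + 198006/((119*(-293 - 180))) = -119808/91 + 198006/((119*(-293 - 180))) = -119808*1/91 + 198006/((119*(-473))) = -9216/7 + 198006/(-56287) = -9216/7 + 198006*(-1/56287) = -9216/7 - 198006/56287 = -74303862/56287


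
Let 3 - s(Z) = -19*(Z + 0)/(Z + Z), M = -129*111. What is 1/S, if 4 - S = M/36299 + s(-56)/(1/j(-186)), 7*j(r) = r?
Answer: 254093/85511780 ≈ 0.0029714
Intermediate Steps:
M = -14319
j(r) = r/7
s(Z) = 25/2 (s(Z) = 3 - (-19)*(Z + 0)/(Z + Z) = 3 - (-19)*Z/((2*Z)) = 3 - (-19)*Z*(1/(2*Z)) = 3 - (-19)/2 = 3 - 1*(-19/2) = 3 + 19/2 = 25/2)
S = 85511780/254093 (S = 4 - (-14319/36299 + 25/(2*(1/((⅐)*(-186))))) = 4 - (-14319*1/36299 + 25/(2*(1/(-186/7)))) = 4 - (-14319/36299 + 25/(2*(-7/186))) = 4 - (-14319/36299 + (25/2)*(-186/7)) = 4 - (-14319/36299 - 2325/7) = 4 - 1*(-84495408/254093) = 4 + 84495408/254093 = 85511780/254093 ≈ 336.54)
1/S = 1/(85511780/254093) = 254093/85511780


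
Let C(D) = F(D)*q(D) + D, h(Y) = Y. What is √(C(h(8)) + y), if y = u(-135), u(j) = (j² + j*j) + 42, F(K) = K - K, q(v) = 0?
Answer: 10*√365 ≈ 191.05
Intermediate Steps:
F(K) = 0
C(D) = D (C(D) = 0*0 + D = 0 + D = D)
u(j) = 42 + 2*j² (u(j) = (j² + j²) + 42 = 2*j² + 42 = 42 + 2*j²)
y = 36492 (y = 42 + 2*(-135)² = 42 + 2*18225 = 42 + 36450 = 36492)
√(C(h(8)) + y) = √(8 + 36492) = √36500 = 10*√365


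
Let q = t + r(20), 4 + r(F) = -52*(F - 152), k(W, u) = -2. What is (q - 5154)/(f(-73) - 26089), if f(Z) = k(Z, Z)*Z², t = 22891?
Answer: -911/1361 ≈ -0.66936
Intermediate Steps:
r(F) = 7900 - 52*F (r(F) = -4 - 52*(F - 152) = -4 - 52*(-152 + F) = -4 + (7904 - 52*F) = 7900 - 52*F)
f(Z) = -2*Z²
q = 29751 (q = 22891 + (7900 - 52*20) = 22891 + (7900 - 1040) = 22891 + 6860 = 29751)
(q - 5154)/(f(-73) - 26089) = (29751 - 5154)/(-2*(-73)² - 26089) = 24597/(-2*5329 - 26089) = 24597/(-10658 - 26089) = 24597/(-36747) = 24597*(-1/36747) = -911/1361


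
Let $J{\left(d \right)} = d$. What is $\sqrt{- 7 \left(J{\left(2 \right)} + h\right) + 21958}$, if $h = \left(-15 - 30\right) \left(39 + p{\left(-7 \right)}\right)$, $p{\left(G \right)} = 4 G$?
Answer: $\sqrt{25409} \approx 159.4$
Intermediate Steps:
$h = -495$ ($h = \left(-15 - 30\right) \left(39 + 4 \left(-7\right)\right) = - 45 \left(39 - 28\right) = \left(-45\right) 11 = -495$)
$\sqrt{- 7 \left(J{\left(2 \right)} + h\right) + 21958} = \sqrt{- 7 \left(2 - 495\right) + 21958} = \sqrt{\left(-7\right) \left(-493\right) + 21958} = \sqrt{3451 + 21958} = \sqrt{25409}$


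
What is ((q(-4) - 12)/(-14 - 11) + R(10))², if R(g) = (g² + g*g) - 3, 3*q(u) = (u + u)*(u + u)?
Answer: 217474009/5625 ≈ 38662.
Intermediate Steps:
q(u) = 4*u²/3 (q(u) = ((u + u)*(u + u))/3 = ((2*u)*(2*u))/3 = (4*u²)/3 = 4*u²/3)
R(g) = -3 + 2*g² (R(g) = (g² + g²) - 3 = 2*g² - 3 = -3 + 2*g²)
((q(-4) - 12)/(-14 - 11) + R(10))² = (((4/3)*(-4)² - 12)/(-14 - 11) + (-3 + 2*10²))² = (((4/3)*16 - 12)/(-25) + (-3 + 2*100))² = ((64/3 - 12)*(-1/25) + (-3 + 200))² = ((28/3)*(-1/25) + 197)² = (-28/75 + 197)² = (14747/75)² = 217474009/5625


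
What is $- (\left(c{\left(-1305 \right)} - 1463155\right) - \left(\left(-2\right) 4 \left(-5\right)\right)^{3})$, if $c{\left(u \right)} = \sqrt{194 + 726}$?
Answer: $1527155 - 2 \sqrt{230} \approx 1.5271 \cdot 10^{6}$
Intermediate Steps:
$c{\left(u \right)} = 2 \sqrt{230}$ ($c{\left(u \right)} = \sqrt{920} = 2 \sqrt{230}$)
$- (\left(c{\left(-1305 \right)} - 1463155\right) - \left(\left(-2\right) 4 \left(-5\right)\right)^{3}) = - (\left(2 \sqrt{230} - 1463155\right) - \left(\left(-2\right) 4 \left(-5\right)\right)^{3}) = - (\left(-1463155 + 2 \sqrt{230}\right) - \left(\left(-8\right) \left(-5\right)\right)^{3}) = - (\left(-1463155 + 2 \sqrt{230}\right) - 40^{3}) = - (\left(-1463155 + 2 \sqrt{230}\right) - 64000) = - (-1527155 + 2 \sqrt{230}) = 1527155 - 2 \sqrt{230}$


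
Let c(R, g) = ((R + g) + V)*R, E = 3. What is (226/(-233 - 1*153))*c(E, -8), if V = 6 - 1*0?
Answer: -339/193 ≈ -1.7565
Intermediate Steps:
V = 6 (V = 6 + 0 = 6)
c(R, g) = R*(6 + R + g) (c(R, g) = ((R + g) + 6)*R = (6 + R + g)*R = R*(6 + R + g))
(226/(-233 - 1*153))*c(E, -8) = (226/(-233 - 1*153))*(3*(6 + 3 - 8)) = (226/(-233 - 153))*(3*1) = (226/(-386))*3 = (226*(-1/386))*3 = -113/193*3 = -339/193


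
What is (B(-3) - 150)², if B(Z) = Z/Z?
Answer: 22201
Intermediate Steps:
B(Z) = 1
(B(-3) - 150)² = (1 - 150)² = (-149)² = 22201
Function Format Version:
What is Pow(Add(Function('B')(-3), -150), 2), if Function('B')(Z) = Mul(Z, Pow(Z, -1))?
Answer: 22201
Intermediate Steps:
Function('B')(Z) = 1
Pow(Add(Function('B')(-3), -150), 2) = Pow(Add(1, -150), 2) = Pow(-149, 2) = 22201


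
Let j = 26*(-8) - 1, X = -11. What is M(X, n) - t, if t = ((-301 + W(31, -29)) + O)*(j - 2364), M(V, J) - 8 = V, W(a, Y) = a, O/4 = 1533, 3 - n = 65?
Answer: 15082923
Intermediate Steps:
n = -62 (n = 3 - 1*65 = 3 - 65 = -62)
O = 6132 (O = 4*1533 = 6132)
j = -209 (j = -208 - 1 = -209)
M(V, J) = 8 + V
t = -15082926 (t = ((-301 + 31) + 6132)*(-209 - 2364) = (-270 + 6132)*(-2573) = 5862*(-2573) = -15082926)
M(X, n) - t = (8 - 11) - 1*(-15082926) = -3 + 15082926 = 15082923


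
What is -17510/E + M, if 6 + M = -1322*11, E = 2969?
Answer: -43210522/2969 ≈ -14554.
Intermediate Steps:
M = -14548 (M = -6 - 1322*11 = -6 - 14542 = -14548)
-17510/E + M = -17510/2969 - 14548 = -43210522/2969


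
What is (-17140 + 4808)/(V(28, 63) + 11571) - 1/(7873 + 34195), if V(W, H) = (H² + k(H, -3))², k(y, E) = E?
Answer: -534523303/662180903436 ≈ -0.00080722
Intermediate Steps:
V(W, H) = (-3 + H²)² (V(W, H) = (H² - 3)² = (-3 + H²)²)
(-17140 + 4808)/(V(28, 63) + 11571) - 1/(7873 + 34195) = (-17140 + 4808)/((-3 + 63²)² + 11571) - 1/(7873 + 34195) = -12332/((-3 + 3969)² + 11571) - 1/42068 = -12332/(3966² + 11571) - 1*1/42068 = -12332/(15729156 + 11571) - 1/42068 = -12332/15740727 - 1/42068 = -534523303/662180903436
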